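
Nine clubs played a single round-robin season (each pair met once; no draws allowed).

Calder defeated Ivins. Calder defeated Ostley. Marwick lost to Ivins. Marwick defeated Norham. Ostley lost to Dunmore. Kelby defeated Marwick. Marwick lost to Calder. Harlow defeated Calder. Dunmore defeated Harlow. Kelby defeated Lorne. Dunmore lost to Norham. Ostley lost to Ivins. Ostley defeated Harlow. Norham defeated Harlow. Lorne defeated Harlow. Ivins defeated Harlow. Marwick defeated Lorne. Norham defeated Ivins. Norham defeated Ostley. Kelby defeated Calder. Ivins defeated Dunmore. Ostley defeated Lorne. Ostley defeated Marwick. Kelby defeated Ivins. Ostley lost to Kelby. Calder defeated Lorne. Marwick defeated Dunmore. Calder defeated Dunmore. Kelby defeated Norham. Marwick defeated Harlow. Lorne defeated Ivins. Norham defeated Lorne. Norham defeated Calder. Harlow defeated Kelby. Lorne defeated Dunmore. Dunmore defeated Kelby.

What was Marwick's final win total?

Marwick's results: beat Harlow, Dunmore, Lorne, Norham; lost to Ostley, Calder, Kelby, Ivins.
That is 4 wins.

4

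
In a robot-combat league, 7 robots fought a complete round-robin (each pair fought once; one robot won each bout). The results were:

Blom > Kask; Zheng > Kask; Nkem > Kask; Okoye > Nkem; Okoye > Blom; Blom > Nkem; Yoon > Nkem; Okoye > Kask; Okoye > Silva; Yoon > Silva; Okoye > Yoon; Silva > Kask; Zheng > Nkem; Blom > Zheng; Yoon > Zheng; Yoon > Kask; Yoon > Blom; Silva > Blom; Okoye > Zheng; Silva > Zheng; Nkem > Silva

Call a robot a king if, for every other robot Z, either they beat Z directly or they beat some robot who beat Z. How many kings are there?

1

Yoon cannot reach Okoye in two steps.
Kask cannot reach Yoon, Nkem, Blom, Okoye, Zheng, Silva in two steps.
Nkem cannot reach Yoon, Okoye in two steps.
Blom cannot reach Yoon, Okoye in two steps.
Okoye reaches everyone (king).
Zheng cannot reach Yoon, Blom, Okoye in two steps.
Silva cannot reach Yoon, Okoye in two steps.
Kings: Okoye — 1.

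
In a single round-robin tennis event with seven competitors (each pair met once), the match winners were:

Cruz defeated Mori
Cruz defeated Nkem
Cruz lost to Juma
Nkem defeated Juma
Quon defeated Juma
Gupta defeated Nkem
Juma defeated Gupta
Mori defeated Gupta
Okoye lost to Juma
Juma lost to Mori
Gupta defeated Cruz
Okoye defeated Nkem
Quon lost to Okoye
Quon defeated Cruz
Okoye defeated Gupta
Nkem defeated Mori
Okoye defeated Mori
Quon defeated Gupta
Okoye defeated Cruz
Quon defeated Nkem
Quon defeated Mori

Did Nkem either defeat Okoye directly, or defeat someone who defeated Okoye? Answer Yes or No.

Nkem did not beat Okoye directly.
Nkem beat Mori, Juma. Of those, Juma beat Okoye.

Yes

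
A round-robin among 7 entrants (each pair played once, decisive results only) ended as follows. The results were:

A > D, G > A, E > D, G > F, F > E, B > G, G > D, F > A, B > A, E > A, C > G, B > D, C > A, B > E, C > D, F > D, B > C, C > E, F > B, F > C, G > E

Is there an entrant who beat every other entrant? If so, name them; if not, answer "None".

Highest win total is F with 5 (out of 6 possible).
F lost to G, so no entrant went undefeated.

None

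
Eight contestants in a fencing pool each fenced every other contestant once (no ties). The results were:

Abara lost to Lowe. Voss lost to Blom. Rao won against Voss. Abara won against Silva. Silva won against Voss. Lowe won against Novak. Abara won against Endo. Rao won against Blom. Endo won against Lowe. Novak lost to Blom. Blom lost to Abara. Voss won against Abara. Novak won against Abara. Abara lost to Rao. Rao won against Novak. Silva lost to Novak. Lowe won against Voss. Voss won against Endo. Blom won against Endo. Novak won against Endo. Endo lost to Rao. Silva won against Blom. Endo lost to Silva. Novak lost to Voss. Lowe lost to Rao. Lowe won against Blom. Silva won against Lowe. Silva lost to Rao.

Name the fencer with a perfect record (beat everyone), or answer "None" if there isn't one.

Rao has 7 wins out of 7 opponents — a perfect record.

Rao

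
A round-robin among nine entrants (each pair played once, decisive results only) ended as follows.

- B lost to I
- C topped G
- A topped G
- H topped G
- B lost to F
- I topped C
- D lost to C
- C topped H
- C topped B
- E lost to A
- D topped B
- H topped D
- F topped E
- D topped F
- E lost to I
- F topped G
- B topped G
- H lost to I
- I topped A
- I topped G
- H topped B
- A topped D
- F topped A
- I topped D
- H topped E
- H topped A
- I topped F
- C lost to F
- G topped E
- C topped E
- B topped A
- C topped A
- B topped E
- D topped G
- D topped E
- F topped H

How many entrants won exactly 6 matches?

Win totals: A 3, B 3, C 6, D 4, E 0, F 6, G 1, H 5, I 8.
Exactly 6: C, F — 2 entrants.

2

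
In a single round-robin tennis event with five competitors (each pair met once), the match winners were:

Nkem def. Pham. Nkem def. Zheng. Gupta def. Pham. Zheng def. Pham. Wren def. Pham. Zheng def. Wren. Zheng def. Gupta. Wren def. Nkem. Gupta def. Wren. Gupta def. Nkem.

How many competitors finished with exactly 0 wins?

Win totals: Zheng 3, Pham 0, Wren 2, Nkem 2, Gupta 3.
Exactly 0: Pham — 1 competitor.

1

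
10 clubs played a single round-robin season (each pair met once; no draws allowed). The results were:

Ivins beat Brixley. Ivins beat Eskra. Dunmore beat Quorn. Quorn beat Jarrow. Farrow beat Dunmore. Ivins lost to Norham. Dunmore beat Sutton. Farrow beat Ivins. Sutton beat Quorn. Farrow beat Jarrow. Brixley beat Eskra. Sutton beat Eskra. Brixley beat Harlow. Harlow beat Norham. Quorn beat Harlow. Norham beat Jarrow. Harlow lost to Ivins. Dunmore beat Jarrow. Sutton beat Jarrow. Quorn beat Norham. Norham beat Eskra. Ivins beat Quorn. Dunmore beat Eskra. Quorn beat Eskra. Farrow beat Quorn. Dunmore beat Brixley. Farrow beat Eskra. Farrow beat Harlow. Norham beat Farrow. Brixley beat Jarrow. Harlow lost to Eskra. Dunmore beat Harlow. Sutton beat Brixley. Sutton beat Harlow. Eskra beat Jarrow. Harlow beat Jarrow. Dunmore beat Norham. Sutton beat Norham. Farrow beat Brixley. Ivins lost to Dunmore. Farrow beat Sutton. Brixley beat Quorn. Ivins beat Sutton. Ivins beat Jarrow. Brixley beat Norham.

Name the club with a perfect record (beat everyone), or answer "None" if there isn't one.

None

Highest win total is Farrow with 8 (out of 9 possible).
Farrow lost to Norham, so no club went undefeated.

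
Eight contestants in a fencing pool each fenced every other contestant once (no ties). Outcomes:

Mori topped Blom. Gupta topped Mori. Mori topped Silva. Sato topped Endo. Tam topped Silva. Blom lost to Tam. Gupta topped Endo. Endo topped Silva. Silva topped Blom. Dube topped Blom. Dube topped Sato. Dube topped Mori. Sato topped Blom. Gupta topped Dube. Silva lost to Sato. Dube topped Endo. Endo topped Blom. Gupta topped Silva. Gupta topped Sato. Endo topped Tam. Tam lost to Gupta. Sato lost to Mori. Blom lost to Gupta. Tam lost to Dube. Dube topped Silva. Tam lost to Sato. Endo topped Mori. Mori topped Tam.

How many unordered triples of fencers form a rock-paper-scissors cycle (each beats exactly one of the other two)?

Win totals: Tam 2, Gupta 7, Endo 4, Silva 1, Dube 6, Blom 0, Mori 4, Sato 4.
A fencer with w wins dominates both others in C(w,2) triples; summing gives 1 + 21 + 6 + 0 + 15 + 0 + 6 + 6 = 55 transitive triples.
Total triples C(8,3) = 56, so cyclic triples = 56 − 55 = 1.

1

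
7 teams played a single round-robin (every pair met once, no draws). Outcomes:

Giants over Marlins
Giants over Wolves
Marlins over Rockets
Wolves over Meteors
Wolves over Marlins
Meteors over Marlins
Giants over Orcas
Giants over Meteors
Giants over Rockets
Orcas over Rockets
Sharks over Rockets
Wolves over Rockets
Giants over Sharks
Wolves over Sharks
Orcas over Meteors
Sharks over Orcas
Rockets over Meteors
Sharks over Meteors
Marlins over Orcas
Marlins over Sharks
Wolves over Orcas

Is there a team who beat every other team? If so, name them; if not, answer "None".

Giants has 6 wins out of 6 opponents — a perfect record.

Giants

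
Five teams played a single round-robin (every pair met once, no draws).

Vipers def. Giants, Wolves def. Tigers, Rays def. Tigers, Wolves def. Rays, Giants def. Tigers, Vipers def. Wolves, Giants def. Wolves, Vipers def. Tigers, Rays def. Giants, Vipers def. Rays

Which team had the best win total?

Win totals: Tigers 0, Vipers 4, Giants 2, Rays 2, Wolves 2.
Vipers leads with 4 wins (next highest: 2).

Vipers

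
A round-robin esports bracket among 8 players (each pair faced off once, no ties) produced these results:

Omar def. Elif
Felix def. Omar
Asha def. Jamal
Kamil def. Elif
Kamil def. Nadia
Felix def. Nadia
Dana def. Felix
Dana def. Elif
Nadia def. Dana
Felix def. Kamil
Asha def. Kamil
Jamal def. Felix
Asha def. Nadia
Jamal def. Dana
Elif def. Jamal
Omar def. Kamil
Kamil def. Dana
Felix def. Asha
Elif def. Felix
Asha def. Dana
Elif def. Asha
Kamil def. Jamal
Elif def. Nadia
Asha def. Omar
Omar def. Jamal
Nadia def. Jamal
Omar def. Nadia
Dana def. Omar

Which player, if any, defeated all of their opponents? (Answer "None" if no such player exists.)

Highest win total is Asha with 5 (out of 7 possible).
Asha lost to Elif, Felix, so no player went undefeated.

None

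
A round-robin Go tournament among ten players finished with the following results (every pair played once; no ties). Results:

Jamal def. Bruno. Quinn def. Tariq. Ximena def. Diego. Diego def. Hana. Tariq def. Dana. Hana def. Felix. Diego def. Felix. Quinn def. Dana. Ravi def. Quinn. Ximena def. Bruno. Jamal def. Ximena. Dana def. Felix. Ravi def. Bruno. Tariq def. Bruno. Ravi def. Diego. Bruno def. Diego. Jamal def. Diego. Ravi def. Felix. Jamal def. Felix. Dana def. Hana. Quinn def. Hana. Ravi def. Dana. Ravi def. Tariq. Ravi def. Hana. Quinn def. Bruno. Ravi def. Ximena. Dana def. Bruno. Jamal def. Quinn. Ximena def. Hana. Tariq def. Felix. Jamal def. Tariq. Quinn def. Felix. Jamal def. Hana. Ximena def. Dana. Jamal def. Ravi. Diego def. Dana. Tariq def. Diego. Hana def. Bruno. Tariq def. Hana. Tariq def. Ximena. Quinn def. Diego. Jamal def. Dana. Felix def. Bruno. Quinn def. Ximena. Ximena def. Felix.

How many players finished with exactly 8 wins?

1

Win totals: Jamal 9, Diego 3, Tariq 6, Bruno 1, Ximena 5, Felix 1, Ravi 8, Hana 2, Dana 3, Quinn 7.
Exactly 8: Ravi — 1 player.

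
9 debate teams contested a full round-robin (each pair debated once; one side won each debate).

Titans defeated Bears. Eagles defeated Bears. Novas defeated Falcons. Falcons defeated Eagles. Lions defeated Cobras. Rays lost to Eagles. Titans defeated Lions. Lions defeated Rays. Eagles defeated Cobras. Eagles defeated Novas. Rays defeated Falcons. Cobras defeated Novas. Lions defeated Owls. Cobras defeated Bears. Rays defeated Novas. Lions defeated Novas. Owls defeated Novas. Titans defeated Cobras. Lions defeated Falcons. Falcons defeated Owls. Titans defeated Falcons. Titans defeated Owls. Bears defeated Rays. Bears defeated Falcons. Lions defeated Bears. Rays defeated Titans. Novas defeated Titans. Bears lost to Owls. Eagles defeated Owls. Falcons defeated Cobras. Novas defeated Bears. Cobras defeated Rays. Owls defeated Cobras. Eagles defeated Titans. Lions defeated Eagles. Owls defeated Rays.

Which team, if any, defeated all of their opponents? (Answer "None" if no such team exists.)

None

Highest win total is Lions with 7 (out of 8 possible).
Lions lost to Titans, so no team went undefeated.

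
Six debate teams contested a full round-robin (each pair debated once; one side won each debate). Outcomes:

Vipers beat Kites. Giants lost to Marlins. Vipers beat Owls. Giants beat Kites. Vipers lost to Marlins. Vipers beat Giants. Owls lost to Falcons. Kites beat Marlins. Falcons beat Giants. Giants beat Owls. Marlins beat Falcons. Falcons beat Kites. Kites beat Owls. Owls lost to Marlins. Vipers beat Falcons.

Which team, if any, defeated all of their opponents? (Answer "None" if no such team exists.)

Highest win total is Vipers with 4 (out of 5 possible).
Vipers lost to Marlins, so no team went undefeated.

None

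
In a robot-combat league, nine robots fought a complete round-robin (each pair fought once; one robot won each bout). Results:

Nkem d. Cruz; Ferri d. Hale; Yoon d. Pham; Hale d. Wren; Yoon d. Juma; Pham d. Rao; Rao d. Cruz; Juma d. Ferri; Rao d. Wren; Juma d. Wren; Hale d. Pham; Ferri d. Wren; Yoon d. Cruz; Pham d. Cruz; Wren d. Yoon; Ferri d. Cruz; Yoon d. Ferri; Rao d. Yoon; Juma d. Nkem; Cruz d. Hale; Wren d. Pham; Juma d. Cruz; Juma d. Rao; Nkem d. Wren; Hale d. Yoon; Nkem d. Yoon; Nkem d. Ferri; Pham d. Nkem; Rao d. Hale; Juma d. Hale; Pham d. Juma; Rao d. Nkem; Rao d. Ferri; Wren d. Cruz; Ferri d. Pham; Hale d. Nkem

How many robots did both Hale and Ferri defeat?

2

Hale beat: Pham, Wren, Nkem, Yoon.
Ferri beat: Pham, Cruz, Wren, Hale.
Both beat: Pham, Wren — 2.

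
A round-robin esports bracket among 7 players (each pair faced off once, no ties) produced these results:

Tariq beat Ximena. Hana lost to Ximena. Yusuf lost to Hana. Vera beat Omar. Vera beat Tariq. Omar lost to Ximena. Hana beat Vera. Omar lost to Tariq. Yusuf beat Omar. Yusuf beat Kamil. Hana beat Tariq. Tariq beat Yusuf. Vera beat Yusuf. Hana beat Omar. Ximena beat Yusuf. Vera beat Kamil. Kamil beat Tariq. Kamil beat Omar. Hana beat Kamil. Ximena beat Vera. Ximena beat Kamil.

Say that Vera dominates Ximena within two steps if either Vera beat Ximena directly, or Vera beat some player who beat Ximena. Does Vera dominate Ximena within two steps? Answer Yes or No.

Yes

Vera did not beat Ximena directly.
Vera beat Omar, Kamil, Tariq, Yusuf. Of those, Tariq beat Ximena.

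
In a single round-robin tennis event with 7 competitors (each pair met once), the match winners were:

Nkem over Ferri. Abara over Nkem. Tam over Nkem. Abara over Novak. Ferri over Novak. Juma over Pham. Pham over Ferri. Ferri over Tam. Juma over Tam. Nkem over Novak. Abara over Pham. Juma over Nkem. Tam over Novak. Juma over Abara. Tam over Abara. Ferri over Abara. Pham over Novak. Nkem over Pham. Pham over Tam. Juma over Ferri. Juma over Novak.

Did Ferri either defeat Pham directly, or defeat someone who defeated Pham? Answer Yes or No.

Yes

Ferri did not beat Pham directly.
Ferri beat Tam, Abara, Novak. Of those, Abara beat Pham.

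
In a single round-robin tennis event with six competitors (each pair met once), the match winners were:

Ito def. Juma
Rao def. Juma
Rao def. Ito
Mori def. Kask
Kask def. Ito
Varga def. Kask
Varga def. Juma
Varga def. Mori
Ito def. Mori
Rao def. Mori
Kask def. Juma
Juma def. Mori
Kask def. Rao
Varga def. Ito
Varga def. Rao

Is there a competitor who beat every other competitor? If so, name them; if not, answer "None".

Varga

Varga has 5 wins out of 5 opponents — a perfect record.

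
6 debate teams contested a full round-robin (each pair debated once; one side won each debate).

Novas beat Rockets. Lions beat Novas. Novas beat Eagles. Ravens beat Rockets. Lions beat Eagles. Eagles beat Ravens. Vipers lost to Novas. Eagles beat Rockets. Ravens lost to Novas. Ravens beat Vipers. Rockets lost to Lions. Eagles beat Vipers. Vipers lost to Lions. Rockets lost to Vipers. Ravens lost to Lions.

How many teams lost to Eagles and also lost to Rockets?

Eagles beat: Ravens, Vipers, Rockets.
Rockets beat: no one.
No one was beaten by both.

0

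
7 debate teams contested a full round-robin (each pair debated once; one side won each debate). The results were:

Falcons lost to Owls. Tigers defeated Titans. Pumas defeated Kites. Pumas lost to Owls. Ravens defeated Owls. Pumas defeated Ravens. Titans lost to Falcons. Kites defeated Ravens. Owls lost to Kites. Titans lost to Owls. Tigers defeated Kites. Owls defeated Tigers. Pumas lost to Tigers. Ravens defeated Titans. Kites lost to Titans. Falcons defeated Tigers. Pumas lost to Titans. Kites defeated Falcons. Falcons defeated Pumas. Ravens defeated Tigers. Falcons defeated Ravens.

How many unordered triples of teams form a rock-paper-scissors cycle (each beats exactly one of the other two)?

Win totals: Tigers 3, Falcons 4, Ravens 3, Kites 3, Pumas 2, Titans 2, Owls 4.
A team with w wins dominates both others in C(w,2) triples; summing gives 3 + 6 + 3 + 3 + 1 + 1 + 6 = 23 transitive triples.
Total triples C(7,3) = 35, so cyclic triples = 35 − 23 = 12.

12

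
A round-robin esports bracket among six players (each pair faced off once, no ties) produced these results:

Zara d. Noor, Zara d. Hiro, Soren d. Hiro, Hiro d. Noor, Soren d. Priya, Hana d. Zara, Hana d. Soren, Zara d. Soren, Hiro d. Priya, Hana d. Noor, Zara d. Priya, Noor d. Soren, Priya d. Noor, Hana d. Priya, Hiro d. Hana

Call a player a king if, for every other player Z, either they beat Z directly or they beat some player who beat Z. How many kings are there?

Hiro reaches everyone (king).
Priya cannot reach Hiro, Hana, Zara in two steps.
Hana reaches everyone (king).
Noor cannot reach Hana, Zara in two steps.
Soren cannot reach Zara in two steps.
Zara reaches everyone (king).
Kings: Hiro, Hana, Zara — 3.

3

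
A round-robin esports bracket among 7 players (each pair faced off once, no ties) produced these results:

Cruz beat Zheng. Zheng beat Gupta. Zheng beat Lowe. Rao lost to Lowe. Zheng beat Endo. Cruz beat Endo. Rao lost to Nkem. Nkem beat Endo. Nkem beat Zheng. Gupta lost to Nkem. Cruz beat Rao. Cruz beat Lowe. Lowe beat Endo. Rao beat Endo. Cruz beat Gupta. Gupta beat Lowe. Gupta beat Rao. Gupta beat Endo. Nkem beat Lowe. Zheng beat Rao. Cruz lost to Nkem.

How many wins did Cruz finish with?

Cruz's results: beat Rao, Lowe, Endo, Gupta, Zheng; lost to Nkem.
That is 5 wins.

5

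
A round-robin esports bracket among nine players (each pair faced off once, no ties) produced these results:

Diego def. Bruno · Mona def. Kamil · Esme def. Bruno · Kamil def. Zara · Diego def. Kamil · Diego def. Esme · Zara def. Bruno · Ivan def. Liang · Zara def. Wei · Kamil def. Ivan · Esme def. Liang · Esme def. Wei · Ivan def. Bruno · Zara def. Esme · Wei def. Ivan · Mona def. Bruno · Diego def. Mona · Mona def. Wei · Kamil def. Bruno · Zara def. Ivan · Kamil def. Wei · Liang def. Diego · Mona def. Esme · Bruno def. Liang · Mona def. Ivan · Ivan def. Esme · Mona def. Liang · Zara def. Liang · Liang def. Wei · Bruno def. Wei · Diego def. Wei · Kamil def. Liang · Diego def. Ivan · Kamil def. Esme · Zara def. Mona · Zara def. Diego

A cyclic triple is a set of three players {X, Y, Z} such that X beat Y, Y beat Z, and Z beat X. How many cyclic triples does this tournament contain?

Win totals: Esme 3, Wei 1, Kamil 6, Mona 6, Bruno 2, Ivan 3, Diego 6, Liang 2, Zara 7.
A player with w wins dominates both others in C(w,2) triples; summing gives 3 + 0 + 15 + 15 + 1 + 3 + 15 + 1 + 21 = 74 transitive triples.
Total triples C(9,3) = 84, so cyclic triples = 84 − 74 = 10.

10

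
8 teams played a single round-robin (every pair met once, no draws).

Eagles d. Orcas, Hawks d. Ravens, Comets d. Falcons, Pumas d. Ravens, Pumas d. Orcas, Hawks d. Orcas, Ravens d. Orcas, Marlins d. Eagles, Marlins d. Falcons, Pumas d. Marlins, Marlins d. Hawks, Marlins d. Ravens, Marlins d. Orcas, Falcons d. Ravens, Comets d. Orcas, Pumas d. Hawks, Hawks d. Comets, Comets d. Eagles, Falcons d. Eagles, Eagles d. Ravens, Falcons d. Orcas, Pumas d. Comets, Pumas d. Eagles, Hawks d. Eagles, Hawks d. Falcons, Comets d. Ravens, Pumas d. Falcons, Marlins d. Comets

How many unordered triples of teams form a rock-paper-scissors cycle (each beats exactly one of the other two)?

0

Win totals: Ravens 1, Marlins 6, Eagles 2, Pumas 7, Hawks 5, Orcas 0, Falcons 3, Comets 4.
A team with w wins dominates both others in C(w,2) triples; summing gives 0 + 15 + 1 + 21 + 10 + 0 + 3 + 6 = 56 transitive triples.
Total triples C(8,3) = 56, so cyclic triples = 56 − 56 = 0.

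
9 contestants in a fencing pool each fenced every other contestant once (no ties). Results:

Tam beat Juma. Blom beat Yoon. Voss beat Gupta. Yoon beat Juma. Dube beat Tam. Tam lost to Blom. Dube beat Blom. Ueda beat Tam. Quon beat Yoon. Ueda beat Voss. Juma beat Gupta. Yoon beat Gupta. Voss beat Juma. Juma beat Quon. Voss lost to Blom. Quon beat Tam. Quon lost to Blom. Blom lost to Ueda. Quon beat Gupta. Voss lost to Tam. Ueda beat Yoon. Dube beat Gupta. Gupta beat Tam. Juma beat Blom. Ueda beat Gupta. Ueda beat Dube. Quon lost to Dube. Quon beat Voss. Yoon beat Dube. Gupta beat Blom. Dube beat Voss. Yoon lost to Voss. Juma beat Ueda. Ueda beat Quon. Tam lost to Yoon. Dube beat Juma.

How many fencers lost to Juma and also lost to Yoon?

Juma beat: Quon, Gupta, Blom, Ueda.
Yoon beat: Juma, Tam, Dube, Gupta.
Both beat: Gupta — 1.

1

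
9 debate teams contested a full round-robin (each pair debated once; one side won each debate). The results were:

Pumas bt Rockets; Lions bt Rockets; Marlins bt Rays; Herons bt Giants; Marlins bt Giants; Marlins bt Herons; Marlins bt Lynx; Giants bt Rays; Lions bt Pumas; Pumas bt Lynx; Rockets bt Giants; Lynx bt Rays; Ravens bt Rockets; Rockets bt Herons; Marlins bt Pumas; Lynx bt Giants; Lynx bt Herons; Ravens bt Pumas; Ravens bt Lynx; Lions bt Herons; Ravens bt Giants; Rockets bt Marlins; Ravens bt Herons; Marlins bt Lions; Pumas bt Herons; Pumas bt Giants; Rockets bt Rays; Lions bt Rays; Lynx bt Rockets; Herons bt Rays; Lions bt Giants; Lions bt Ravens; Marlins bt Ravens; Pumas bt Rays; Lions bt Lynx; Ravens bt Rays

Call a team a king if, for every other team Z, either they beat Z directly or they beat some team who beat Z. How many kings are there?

3

Lynx cannot reach Lions, Ravens, Pumas in two steps.
Lions reaches everyone (king).
Ravens cannot reach Lions in two steps.
Giants cannot reach Lynx, Lions, Ravens, Marlins, Rockets, Pumas, Herons in two steps.
Rays cannot reach Lynx, Lions, Ravens, Giants, Marlins, Rockets, Pumas, Herons in two steps.
Marlins reaches everyone (king).
Rockets reaches everyone (king).
Pumas cannot reach Lions, Ravens in two steps.
Herons cannot reach Lynx, Lions, Ravens, Marlins, Rockets, Pumas in two steps.
Kings: Lions, Marlins, Rockets — 3.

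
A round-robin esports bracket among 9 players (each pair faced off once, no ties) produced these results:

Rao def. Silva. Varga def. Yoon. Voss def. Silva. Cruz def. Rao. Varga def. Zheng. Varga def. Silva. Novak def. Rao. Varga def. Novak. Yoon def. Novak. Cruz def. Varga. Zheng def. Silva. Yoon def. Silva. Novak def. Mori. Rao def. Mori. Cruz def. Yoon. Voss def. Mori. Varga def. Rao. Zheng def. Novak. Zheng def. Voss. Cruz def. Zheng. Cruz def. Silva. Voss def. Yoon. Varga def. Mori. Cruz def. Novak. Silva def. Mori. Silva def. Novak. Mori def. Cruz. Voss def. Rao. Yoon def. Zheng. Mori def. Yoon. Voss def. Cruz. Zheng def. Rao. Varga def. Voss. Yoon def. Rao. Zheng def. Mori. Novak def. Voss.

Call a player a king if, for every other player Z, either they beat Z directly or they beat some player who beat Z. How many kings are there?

Yoon cannot reach Varga, Cruz in two steps.
Varga reaches everyone (king).
Mori cannot reach Voss in two steps.
Novak cannot reach Varga, Zheng in two steps.
Rao cannot reach Varga, Voss, Zheng in two steps.
Silva cannot reach Varga, Zheng in two steps.
Voss reaches everyone (king).
Cruz reaches everyone (king).
Zheng cannot reach Varga in two steps.
Kings: Varga, Voss, Cruz — 3.

3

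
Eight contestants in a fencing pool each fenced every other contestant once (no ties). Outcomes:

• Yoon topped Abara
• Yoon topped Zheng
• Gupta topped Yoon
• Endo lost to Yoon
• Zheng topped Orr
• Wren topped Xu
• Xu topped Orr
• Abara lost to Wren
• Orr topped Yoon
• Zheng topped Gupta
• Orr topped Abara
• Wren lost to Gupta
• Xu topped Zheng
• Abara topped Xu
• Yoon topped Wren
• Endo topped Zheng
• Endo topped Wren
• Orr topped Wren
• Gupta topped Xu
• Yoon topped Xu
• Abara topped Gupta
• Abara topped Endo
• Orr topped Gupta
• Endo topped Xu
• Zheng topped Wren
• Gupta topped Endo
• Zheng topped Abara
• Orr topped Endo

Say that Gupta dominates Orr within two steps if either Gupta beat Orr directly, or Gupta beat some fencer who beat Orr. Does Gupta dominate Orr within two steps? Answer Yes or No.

Yes

Gupta did not beat Orr directly.
Gupta beat Xu, Endo, Wren, Yoon. Of those, Xu beat Orr.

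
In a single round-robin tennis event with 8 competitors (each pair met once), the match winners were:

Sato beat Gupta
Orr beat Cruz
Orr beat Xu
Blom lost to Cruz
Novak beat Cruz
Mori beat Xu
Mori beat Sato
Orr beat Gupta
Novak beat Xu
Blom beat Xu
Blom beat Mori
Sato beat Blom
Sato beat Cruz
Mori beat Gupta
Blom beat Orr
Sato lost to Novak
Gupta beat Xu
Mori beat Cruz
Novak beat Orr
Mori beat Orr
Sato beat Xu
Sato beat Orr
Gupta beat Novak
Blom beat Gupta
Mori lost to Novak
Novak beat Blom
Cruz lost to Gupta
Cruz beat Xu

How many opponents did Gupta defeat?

3

Gupta's results: beat Xu, Novak, Cruz; lost to Blom, Mori, Orr, Sato.
That is 3 wins.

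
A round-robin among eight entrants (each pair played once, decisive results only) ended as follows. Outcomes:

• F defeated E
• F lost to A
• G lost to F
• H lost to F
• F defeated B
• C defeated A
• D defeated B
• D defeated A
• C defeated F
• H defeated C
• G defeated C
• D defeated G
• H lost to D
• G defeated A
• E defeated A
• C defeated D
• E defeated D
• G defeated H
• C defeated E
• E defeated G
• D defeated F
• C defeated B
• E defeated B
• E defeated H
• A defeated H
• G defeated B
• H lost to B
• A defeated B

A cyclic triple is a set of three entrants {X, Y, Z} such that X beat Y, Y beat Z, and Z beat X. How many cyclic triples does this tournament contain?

11

Win totals: A 3, B 1, C 5, D 5, E 5, F 4, G 4, H 1.
An entrant with w wins dominates both others in C(w,2) triples; summing gives 3 + 0 + 10 + 10 + 10 + 6 + 6 + 0 = 45 transitive triples.
Total triples C(8,3) = 56, so cyclic triples = 56 − 45 = 11.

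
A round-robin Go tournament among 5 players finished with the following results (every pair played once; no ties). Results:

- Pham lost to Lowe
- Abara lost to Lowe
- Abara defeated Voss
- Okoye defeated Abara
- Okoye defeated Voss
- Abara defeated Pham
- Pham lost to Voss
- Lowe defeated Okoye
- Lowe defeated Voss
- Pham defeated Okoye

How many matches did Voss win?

1

Voss' results: beat Pham; lost to Lowe, Okoye, Abara.
That is 1 win.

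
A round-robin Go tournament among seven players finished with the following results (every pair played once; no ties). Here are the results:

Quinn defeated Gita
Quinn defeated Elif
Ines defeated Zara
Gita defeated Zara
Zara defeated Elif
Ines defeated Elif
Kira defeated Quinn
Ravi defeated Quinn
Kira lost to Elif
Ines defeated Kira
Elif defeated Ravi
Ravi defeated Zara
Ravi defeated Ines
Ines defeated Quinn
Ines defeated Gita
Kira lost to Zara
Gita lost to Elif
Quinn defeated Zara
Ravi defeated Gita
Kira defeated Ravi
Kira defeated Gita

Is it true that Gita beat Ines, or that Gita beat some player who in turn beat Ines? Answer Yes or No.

Gita did not beat Ines directly.
Gita beat Zara, but each of them lost to Ines. No two-step path.

No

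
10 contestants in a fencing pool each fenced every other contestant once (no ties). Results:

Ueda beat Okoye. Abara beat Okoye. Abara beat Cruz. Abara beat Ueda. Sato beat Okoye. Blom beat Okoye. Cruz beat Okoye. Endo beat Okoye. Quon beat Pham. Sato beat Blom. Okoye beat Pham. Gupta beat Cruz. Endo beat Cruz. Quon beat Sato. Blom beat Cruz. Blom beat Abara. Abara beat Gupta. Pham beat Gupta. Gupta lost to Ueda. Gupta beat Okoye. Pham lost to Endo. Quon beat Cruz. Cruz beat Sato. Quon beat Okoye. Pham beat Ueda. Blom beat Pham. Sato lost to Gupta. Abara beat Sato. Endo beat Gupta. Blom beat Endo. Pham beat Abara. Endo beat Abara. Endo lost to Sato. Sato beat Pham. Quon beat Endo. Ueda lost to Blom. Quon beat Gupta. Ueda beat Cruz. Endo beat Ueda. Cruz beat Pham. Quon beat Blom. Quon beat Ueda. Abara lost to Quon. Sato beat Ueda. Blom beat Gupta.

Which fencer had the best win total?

Win totals: Blom 7, Gupta 3, Ueda 3, Okoye 1, Abara 5, Pham 3, Cruz 3, Quon 9, Sato 5, Endo 6.
Quon leads with 9 wins (next highest: 7).

Quon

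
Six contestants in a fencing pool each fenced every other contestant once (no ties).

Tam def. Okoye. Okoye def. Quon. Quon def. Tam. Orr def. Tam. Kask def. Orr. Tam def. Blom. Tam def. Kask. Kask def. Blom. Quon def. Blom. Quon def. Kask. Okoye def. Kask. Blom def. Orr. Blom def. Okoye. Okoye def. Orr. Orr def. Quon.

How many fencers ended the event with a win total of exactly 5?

Win totals: Blom 2, Quon 3, Orr 2, Okoye 3, Kask 2, Tam 3.
No fencer has exactly 5 wins.

0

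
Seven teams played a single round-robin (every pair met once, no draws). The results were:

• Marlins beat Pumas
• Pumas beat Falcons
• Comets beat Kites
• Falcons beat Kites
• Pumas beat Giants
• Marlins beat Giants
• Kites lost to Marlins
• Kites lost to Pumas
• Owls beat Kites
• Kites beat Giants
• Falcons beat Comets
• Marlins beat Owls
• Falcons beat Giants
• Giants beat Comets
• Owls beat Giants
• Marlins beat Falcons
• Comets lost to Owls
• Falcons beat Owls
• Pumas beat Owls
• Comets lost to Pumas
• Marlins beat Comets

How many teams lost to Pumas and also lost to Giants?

Pumas beat: Owls, Giants, Comets, Kites, Falcons.
Giants beat: Comets.
Both beat: Comets — 1.

1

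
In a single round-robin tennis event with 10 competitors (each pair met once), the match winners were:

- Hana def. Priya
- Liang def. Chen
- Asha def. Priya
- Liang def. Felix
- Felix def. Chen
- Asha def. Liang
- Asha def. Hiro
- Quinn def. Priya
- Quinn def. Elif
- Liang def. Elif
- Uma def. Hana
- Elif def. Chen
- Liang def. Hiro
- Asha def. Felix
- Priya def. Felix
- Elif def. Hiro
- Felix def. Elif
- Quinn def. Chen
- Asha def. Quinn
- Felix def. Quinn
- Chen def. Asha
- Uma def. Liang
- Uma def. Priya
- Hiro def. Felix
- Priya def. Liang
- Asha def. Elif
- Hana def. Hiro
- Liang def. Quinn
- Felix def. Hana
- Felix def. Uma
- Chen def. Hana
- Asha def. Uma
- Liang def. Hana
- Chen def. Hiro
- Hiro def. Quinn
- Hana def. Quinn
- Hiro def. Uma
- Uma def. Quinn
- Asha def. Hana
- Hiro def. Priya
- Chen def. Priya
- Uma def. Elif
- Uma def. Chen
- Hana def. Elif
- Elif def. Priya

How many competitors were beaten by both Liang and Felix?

Liang beat: Felix, Hana, Chen, Hiro, Quinn, Elif.
Felix beat: Hana, Chen, Quinn, Elif, Uma.
Both beat: Hana, Chen, Quinn, Elif — 4.

4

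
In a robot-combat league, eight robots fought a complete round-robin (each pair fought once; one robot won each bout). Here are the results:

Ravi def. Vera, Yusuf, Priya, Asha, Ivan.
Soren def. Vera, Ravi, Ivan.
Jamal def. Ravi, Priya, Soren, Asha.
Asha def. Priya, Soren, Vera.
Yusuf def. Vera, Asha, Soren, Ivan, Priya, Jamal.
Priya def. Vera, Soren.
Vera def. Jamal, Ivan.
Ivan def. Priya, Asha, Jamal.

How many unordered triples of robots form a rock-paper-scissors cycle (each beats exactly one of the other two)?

Win totals: Ivan 3, Soren 3, Vera 2, Ravi 5, Priya 2, Jamal 4, Yusuf 6, Asha 3.
A robot with w wins dominates both others in C(w,2) triples; summing gives 3 + 3 + 1 + 10 + 1 + 6 + 15 + 3 = 42 transitive triples.
Total triples C(8,3) = 56, so cyclic triples = 56 − 42 = 14.

14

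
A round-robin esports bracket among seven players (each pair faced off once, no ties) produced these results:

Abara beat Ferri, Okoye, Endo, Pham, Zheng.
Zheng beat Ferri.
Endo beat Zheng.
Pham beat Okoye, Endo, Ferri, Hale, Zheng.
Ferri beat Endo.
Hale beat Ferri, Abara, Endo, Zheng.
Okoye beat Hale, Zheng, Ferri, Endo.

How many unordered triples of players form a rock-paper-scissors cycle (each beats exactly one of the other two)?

3

Win totals: Hale 4, Zheng 1, Abara 5, Ferri 1, Endo 1, Okoye 4, Pham 5.
A player with w wins dominates both others in C(w,2) triples; summing gives 6 + 0 + 10 + 0 + 0 + 6 + 10 = 32 transitive triples.
Total triples C(7,3) = 35, so cyclic triples = 35 − 32 = 3.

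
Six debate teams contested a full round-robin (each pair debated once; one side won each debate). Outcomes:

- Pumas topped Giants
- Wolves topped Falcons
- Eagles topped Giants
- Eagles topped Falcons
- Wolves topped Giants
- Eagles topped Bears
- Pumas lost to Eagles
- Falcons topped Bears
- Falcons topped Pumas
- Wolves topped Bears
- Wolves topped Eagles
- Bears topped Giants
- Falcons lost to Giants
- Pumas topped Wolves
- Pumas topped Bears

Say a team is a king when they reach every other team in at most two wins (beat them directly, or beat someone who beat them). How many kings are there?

3

Pumas reaches everyone (king).
Falcons cannot reach Eagles in two steps.
Eagles reaches everyone (king).
Wolves reaches everyone (king).
Bears cannot reach Pumas, Eagles, Wolves in two steps.
Giants cannot reach Eagles, Wolves in two steps.
Kings: Pumas, Eagles, Wolves — 3.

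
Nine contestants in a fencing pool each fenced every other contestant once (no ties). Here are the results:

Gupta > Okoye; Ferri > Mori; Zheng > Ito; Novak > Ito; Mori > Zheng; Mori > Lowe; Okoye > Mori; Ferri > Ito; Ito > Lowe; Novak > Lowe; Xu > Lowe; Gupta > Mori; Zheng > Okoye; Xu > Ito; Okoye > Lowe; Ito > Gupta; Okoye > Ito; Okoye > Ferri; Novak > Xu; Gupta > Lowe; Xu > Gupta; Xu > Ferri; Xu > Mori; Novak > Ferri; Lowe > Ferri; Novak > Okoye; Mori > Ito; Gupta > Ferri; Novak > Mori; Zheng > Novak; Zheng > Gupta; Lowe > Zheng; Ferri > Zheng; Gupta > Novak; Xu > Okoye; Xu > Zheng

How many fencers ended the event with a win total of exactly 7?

1

Win totals: Xu 7, Ito 2, Okoye 4, Lowe 2, Ferri 3, Gupta 5, Novak 6, Mori 3, Zheng 4.
Exactly 7: Xu — 1 fencer.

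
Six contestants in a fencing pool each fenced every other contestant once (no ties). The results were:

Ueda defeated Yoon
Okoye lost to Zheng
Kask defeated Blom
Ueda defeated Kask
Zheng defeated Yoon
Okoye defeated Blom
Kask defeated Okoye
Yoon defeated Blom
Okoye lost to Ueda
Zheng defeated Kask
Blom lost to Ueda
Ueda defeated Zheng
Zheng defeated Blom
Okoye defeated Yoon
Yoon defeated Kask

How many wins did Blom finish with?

Blom's results: beat no one; lost to Zheng, Ueda, Okoye, Kask, Yoon.
That is 0 wins.

0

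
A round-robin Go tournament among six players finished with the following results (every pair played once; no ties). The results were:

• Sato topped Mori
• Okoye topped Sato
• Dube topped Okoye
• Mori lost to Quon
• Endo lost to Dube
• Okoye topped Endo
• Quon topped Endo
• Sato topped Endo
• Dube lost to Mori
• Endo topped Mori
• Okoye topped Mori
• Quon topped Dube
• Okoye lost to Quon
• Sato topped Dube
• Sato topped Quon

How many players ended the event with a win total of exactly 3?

1

Win totals: Mori 1, Quon 4, Okoye 3, Sato 4, Endo 1, Dube 2.
Exactly 3: Okoye — 1 player.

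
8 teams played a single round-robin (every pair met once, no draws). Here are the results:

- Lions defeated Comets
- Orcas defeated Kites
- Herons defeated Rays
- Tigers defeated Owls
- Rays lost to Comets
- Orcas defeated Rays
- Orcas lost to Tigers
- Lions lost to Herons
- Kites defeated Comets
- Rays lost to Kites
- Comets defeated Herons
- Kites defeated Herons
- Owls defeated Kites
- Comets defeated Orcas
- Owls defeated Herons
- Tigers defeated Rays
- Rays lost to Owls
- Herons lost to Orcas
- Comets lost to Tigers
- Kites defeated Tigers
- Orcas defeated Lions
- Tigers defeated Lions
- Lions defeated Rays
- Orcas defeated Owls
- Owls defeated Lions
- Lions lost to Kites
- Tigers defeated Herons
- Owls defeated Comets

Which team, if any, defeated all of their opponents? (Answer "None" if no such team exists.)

None

Highest win total is Tigers with 6 (out of 7 possible).
Tigers lost to Kites, so no team went undefeated.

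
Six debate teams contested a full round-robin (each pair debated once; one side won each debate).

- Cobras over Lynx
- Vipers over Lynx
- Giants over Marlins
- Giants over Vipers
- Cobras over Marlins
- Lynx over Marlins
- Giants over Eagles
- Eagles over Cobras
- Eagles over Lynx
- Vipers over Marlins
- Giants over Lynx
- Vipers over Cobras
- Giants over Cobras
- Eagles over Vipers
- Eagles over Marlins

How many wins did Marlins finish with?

0

Marlins' results: beat no one; lost to Vipers, Giants, Eagles, Lynx, Cobras.
That is 0 wins.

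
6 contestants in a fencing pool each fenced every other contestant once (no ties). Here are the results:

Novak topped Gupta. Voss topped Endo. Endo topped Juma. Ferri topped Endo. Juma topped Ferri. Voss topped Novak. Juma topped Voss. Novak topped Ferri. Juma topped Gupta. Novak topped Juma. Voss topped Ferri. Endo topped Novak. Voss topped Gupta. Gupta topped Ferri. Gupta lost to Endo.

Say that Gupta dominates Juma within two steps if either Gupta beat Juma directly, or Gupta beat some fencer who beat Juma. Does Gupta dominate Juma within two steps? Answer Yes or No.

Gupta did not beat Juma directly.
Gupta beat Ferri, but each of them lost to Juma. No two-step path.

No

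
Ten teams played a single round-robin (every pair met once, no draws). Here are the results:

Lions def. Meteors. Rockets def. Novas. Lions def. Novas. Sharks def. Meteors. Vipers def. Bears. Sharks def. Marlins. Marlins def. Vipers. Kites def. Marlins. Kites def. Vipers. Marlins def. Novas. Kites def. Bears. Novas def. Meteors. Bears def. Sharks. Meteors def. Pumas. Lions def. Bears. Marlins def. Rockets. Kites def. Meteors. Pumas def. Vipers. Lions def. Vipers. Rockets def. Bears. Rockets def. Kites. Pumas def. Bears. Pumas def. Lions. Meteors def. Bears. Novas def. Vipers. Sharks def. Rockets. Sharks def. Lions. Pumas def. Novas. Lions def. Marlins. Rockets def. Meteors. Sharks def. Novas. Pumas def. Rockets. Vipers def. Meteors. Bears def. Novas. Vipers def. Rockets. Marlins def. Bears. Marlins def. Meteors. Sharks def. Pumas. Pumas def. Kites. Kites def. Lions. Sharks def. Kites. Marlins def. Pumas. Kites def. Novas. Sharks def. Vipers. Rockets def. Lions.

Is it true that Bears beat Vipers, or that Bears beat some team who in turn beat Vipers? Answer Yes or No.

Bears did not beat Vipers directly.
Bears beat Novas, Sharks. Of those, Novas beat Vipers.

Yes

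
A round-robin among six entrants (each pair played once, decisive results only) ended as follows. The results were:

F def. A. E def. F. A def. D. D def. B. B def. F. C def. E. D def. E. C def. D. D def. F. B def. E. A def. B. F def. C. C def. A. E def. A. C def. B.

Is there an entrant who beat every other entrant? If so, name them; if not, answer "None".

Highest win total is C with 4 (out of 5 possible).
C lost to F, so no entrant went undefeated.

None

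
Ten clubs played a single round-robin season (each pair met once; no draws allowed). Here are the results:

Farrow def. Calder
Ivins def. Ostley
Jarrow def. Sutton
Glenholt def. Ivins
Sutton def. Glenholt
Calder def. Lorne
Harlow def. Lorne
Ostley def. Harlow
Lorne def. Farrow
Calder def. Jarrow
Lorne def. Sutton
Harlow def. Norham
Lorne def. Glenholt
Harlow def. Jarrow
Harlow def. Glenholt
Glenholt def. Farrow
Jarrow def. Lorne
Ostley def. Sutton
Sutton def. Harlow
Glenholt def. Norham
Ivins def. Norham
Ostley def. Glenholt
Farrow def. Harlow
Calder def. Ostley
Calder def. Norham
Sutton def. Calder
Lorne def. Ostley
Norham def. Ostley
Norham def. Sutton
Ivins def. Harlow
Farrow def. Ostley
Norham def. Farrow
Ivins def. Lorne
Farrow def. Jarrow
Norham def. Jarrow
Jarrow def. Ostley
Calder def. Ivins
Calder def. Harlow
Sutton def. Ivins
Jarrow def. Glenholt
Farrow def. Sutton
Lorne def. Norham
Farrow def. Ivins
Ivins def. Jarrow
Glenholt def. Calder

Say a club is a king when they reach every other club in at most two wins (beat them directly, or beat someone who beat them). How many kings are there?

9

Norham reaches everyone (king).
Glenholt reaches everyone (king).
Lorne reaches everyone (king).
Calder reaches everyone (king).
Farrow reaches everyone (king).
Jarrow reaches everyone (king).
Sutton reaches everyone (king).
Ostley reaches everyone (king).
Harlow reaches everyone (king).
Ivins cannot reach Calder in two steps.
Kings: Norham, Glenholt, Lorne, Calder, Farrow, Jarrow, Sutton, Ostley, Harlow — 9.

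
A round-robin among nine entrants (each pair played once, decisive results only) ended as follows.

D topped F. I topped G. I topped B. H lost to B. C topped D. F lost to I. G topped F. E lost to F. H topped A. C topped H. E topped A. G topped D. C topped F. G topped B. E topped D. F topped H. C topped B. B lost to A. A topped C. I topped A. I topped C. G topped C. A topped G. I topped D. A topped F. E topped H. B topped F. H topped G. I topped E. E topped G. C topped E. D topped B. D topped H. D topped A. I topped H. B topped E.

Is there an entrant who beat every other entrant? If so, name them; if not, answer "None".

I has 8 wins out of 8 opponents — a perfect record.

I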